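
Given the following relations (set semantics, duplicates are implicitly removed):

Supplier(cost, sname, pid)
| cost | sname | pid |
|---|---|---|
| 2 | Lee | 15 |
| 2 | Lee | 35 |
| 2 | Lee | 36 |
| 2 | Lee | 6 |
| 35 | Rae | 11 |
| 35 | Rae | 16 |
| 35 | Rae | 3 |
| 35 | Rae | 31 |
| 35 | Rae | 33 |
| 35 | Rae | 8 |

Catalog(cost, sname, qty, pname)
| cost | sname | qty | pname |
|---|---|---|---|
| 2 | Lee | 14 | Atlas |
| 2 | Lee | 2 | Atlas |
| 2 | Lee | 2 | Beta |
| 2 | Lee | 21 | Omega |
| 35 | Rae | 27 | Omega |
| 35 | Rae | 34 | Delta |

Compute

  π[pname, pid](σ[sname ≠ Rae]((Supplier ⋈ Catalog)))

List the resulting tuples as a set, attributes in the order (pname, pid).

Supplier ⋈ Catalog (natural join on cost, sname): {(2, Lee, 15, 14, Atlas), (2, Lee, 15, 2, Atlas), (2, Lee, 15, 2, Beta), (2, Lee, 15, 21, Omega), (2, Lee, 35, 14, Atlas), (2, Lee, 35, 2, Atlas), (2, Lee, 35, 2, Beta), (2, Lee, 35, 21, Omega), (2, Lee, 36, 14, Atlas), (2, Lee, 36, 2, Atlas), (2, Lee, 36, 2, Beta), (2, Lee, 36, 21, Omega), (2, Lee, 6, 14, Atlas), (2, Lee, 6, 2, Atlas), (2, Lee, 6, 2, Beta), (2, Lee, 6, 21, Omega), (35, Rae, 11, 27, Omega), (35, Rae, 11, 34, Delta), (35, Rae, 16, 27, Omega), (35, Rae, 16, 34, Delta), (35, Rae, 3, 27, Omega), (35, Rae, 3, 34, Delta), (35, Rae, 31, 27, Omega), (35, Rae, 31, 34, Delta), (35, Rae, 33, 27, Omega), (35, Rae, 33, 34, Delta), (35, Rae, 8, 27, Omega), (35, Rae, 8, 34, Delta)}
Filtering on sname ≠ Rae leaves {(2, Lee, 15, 14, Atlas), (2, Lee, 15, 2, Atlas), (2, Lee, 15, 2, Beta), (2, Lee, 15, 21, Omega), (2, Lee, 35, 14, Atlas), (2, Lee, 35, 2, Atlas), (2, Lee, 35, 2, Beta), (2, Lee, 35, 21, Omega), (2, Lee, 36, 14, Atlas), (2, Lee, 36, 2, Atlas), (2, Lee, 36, 2, Beta), (2, Lee, 36, 21, Omega), (2, Lee, 6, 14, Atlas), (2, Lee, 6, 2, Atlas), (2, Lee, 6, 2, Beta), (2, Lee, 6, 21, Omega)}.
Keep only column(s) pname, pid (4 duplicate(s) eliminated): {(Atlas, 15), (Atlas, 35), (Atlas, 36), (Atlas, 6), (Beta, 15), (Beta, 35), (Beta, 36), (Beta, 6), (Omega, 15), (Omega, 35), (Omega, 36), (Omega, 6)}

{(Atlas, 15), (Atlas, 35), (Atlas, 36), (Atlas, 6), (Beta, 15), (Beta, 35), (Beta, 36), (Beta, 6), (Omega, 15), (Omega, 35), (Omega, 36), (Omega, 6)}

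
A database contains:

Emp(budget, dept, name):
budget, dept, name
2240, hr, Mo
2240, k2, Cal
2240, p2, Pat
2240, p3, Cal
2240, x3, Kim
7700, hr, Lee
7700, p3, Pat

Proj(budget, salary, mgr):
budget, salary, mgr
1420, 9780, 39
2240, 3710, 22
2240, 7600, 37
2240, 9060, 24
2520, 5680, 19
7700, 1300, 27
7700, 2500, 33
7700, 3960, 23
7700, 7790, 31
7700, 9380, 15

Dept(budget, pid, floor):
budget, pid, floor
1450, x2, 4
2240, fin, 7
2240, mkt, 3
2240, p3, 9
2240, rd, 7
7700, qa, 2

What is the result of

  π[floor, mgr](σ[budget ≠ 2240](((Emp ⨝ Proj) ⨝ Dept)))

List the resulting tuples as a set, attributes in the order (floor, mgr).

Natural join on budget: {(2240, hr, Mo, 3710, 22), (2240, hr, Mo, 7600, 37), (2240, hr, Mo, 9060, 24), (2240, k2, Cal, 3710, 22), (2240, k2, Cal, 7600, 37), (2240, k2, Cal, 9060, 24), (2240, p2, Pat, 3710, 22), (2240, p2, Pat, 7600, 37), (2240, p2, Pat, 9060, 24), (2240, p3, Cal, 3710, 22), (2240, p3, Cal, 7600, 37), (2240, p3, Cal, 9060, 24), (2240, x3, Kim, 3710, 22), (2240, x3, Kim, 7600, 37), (2240, x3, Kim, 9060, 24), (7700, hr, Lee, 1300, 27), (7700, hr, Lee, 2500, 33), (7700, hr, Lee, 3960, 23), (7700, hr, Lee, 7790, 31), (7700, hr, Lee, 9380, 15), (7700, p3, Pat, 1300, 27), (7700, p3, Pat, 2500, 33), (7700, p3, Pat, 3960, 23), (7700, p3, Pat, 7790, 31), (7700, p3, Pat, 9380, 15)}
Natural join on budget: {(2240, hr, Mo, 3710, 22, fin, 7), (2240, hr, Mo, 3710, 22, mkt, 3), (2240, hr, Mo, 3710, 22, p3, 9), (2240, hr, Mo, 3710, 22, rd, 7), (2240, hr, Mo, 7600, 37, fin, 7), (2240, hr, Mo, 7600, 37, mkt, 3), (2240, hr, Mo, 7600, 37, p3, 9), (2240, hr, Mo, 7600, 37, rd, 7), (2240, hr, Mo, 9060, 24, fin, 7), (2240, hr, Mo, 9060, 24, mkt, 3), (2240, hr, Mo, 9060, 24, p3, 9), (2240, hr, Mo, 9060, 24, rd, 7), (2240, k2, Cal, 3710, 22, fin, 7), (2240, k2, Cal, 3710, 22, mkt, 3), (2240, k2, Cal, 3710, 22, p3, 9), (2240, k2, Cal, 3710, 22, rd, 7), (2240, k2, Cal, 7600, 37, fin, 7), (2240, k2, Cal, 7600, 37, mkt, 3), (2240, k2, Cal, 7600, 37, p3, 9), (2240, k2, Cal, 7600, 37, rd, 7), (2240, k2, Cal, 9060, 24, fin, 7), (2240, k2, Cal, 9060, 24, mkt, 3), (2240, k2, Cal, 9060, 24, p3, 9), (2240, k2, Cal, 9060, 24, rd, 7), (2240, p2, Pat, 3710, 22, fin, 7), (2240, p2, Pat, 3710, 22, mkt, 3), (2240, p2, Pat, 3710, 22, p3, 9), (2240, p2, Pat, 3710, 22, rd, 7), (2240, p2, Pat, 7600, 37, fin, 7), (2240, p2, Pat, 7600, 37, mkt, 3), (2240, p2, Pat, 7600, 37, p3, 9), (2240, p2, Pat, 7600, 37, rd, 7), (2240, p2, Pat, 9060, 24, fin, 7), (2240, p2, Pat, 9060, 24, mkt, 3), (2240, p2, Pat, 9060, 24, p3, 9), (2240, p2, Pat, 9060, 24, rd, 7), (2240, p3, Cal, 3710, 22, fin, 7), (2240, p3, Cal, 3710, 22, mkt, 3), (2240, p3, Cal, 3710, 22, p3, 9), (2240, p3, Cal, 3710, 22, rd, 7), (2240, p3, Cal, 7600, 37, fin, 7), (2240, p3, Cal, 7600, 37, mkt, 3), (2240, p3, Cal, 7600, 37, p3, 9), (2240, p3, Cal, 7600, 37, rd, 7), (2240, p3, Cal, 9060, 24, fin, 7), (2240, p3, Cal, 9060, 24, mkt, 3), (2240, p3, Cal, 9060, 24, p3, 9), (2240, p3, Cal, 9060, 24, rd, 7), (2240, x3, Kim, 3710, 22, fin, 7), (2240, x3, Kim, 3710, 22, mkt, 3), (2240, x3, Kim, 3710, 22, p3, 9), (2240, x3, Kim, 3710, 22, rd, 7), (2240, x3, Kim, 7600, 37, fin, 7), (2240, x3, Kim, 7600, 37, mkt, 3), (2240, x3, Kim, 7600, 37, p3, 9), (2240, x3, Kim, 7600, 37, rd, 7), (2240, x3, Kim, 9060, 24, fin, 7), (2240, x3, Kim, 9060, 24, mkt, 3), (2240, x3, Kim, 9060, 24, p3, 9), (2240, x3, Kim, 9060, 24, rd, 7), (7700, hr, Lee, 1300, 27, qa, 2), (7700, hr, Lee, 2500, 33, qa, 2), (7700, hr, Lee, 3960, 23, qa, 2), (7700, hr, Lee, 7790, 31, qa, 2), (7700, hr, Lee, 9380, 15, qa, 2), (7700, p3, Pat, 1300, 27, qa, 2), (7700, p3, Pat, 2500, 33, qa, 2), (7700, p3, Pat, 3960, 23, qa, 2), (7700, p3, Pat, 7790, 31, qa, 2), (7700, p3, Pat, 9380, 15, qa, 2)}
Apply σ_{budget ≠ 2240}; surviving tuples: {(7700, hr, Lee, 1300, 27, qa, 2), (7700, hr, Lee, 2500, 33, qa, 2), (7700, hr, Lee, 3960, 23, qa, 2), (7700, hr, Lee, 7790, 31, qa, 2), (7700, hr, Lee, 9380, 15, qa, 2), (7700, p3, Pat, 1300, 27, qa, 2), (7700, p3, Pat, 2500, 33, qa, 2), (7700, p3, Pat, 3960, 23, qa, 2), (7700, p3, Pat, 7790, 31, qa, 2), (7700, p3, Pat, 9380, 15, qa, 2)}
Projecting to floor, mgr (5 duplicate(s) eliminated): {(2, 15), (2, 23), (2, 27), (2, 31), (2, 33)}

{(2, 15), (2, 23), (2, 27), (2, 31), (2, 33)}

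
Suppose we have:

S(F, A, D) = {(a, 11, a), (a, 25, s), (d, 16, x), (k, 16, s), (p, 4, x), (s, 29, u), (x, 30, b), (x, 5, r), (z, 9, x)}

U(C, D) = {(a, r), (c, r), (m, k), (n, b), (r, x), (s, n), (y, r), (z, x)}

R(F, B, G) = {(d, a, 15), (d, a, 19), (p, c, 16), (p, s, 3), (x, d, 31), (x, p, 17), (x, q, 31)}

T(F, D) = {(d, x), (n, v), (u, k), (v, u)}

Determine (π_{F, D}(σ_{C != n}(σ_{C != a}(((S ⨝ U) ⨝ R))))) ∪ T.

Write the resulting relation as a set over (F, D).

{(d, x), (n, v), (p, x), (u, k), (v, u), (x, r)}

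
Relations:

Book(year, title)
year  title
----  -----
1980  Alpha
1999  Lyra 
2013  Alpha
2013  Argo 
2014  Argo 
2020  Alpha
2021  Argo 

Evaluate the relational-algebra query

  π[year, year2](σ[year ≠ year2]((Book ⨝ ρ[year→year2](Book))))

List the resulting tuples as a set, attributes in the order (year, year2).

{(1980, 2013), (1980, 2020), (2013, 1980), (2013, 2014), (2013, 2020), (2013, 2021), (2014, 2013), (2014, 2021), (2020, 1980), (2020, 2013), (2021, 2013), (2021, 2014)}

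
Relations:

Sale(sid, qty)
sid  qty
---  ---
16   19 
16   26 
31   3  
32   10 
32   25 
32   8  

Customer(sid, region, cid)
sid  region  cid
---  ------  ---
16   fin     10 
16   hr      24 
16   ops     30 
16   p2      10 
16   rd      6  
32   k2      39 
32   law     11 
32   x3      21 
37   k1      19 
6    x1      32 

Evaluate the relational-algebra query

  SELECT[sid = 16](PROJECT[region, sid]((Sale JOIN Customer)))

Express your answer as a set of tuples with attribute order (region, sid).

Joining Sale and Customer on sid yields {(16, 19, fin, 10), (16, 19, hr, 24), (16, 19, ops, 30), (16, 19, p2, 10), (16, 19, rd, 6), (16, 26, fin, 10), (16, 26, hr, 24), (16, 26, ops, 30), (16, 26, p2, 10), (16, 26, rd, 6), (32, 10, k2, 39), (32, 10, law, 11), (32, 10, x3, 21), (32, 25, k2, 39), (32, 25, law, 11), (32, 25, x3, 21), (32, 8, k2, 39), (32, 8, law, 11), (32, 8, x3, 21)}.
π_{region, sid} gives {(fin, 16), (hr, 16), (k2, 32), (law, 32), (ops, 16), (p2, 16), (rd, 16), (x3, 32)} (11 duplicate(s) eliminated).
Apply σ_{sid = 16}; surviving tuples: {(fin, 16), (hr, 16), (ops, 16), (p2, 16), (rd, 16)}

{(fin, 16), (hr, 16), (ops, 16), (p2, 16), (rd, 16)}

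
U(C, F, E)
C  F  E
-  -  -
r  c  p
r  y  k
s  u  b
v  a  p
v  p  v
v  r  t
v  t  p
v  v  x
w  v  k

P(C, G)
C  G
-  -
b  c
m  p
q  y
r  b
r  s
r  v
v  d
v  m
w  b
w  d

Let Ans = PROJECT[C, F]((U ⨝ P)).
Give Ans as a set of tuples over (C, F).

Joining U and P on C yields {(r, c, p, b), (r, c, p, s), (r, c, p, v), (r, y, k, b), (r, y, k, s), (r, y, k, v), (v, a, p, d), (v, a, p, m), (v, p, v, d), (v, p, v, m), (v, r, t, d), (v, r, t, m), (v, t, p, d), (v, t, p, m), (v, v, x, d), (v, v, x, m), (w, v, k, b), (w, v, k, d)}.
π_{C, F} gives {(r, c), (r, y), (v, a), (v, p), (v, r), (v, t), (v, v), (w, v)} (10 duplicate(s) eliminated).

{(r, c), (r, y), (v, a), (v, p), (v, r), (v, t), (v, v), (w, v)}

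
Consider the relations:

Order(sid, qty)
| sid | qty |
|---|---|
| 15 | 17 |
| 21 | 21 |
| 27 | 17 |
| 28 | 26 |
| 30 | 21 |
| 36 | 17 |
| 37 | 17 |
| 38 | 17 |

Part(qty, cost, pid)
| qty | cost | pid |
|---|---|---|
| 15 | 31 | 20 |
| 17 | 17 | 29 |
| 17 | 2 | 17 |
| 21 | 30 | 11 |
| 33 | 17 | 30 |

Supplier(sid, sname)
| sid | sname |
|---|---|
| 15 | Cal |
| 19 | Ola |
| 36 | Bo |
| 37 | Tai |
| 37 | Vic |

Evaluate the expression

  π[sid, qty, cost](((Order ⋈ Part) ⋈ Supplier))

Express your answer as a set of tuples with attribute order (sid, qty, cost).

{(15, 17, 17), (15, 17, 2), (36, 17, 17), (36, 17, 2), (37, 17, 17), (37, 17, 2)}

Joining Order and Part on qty yields {(15, 17, 17, 29), (15, 17, 2, 17), (21, 21, 30, 11), (27, 17, 17, 29), (27, 17, 2, 17), (30, 21, 30, 11), (36, 17, 17, 29), (36, 17, 2, 17), (37, 17, 17, 29), (37, 17, 2, 17), (38, 17, 17, 29), (38, 17, 2, 17)}.
Joining (Order ⋈ Part) and Supplier on sid yields {(15, 17, 17, 29, Cal), (15, 17, 2, 17, Cal), (36, 17, 17, 29, Bo), (36, 17, 2, 17, Bo), (37, 17, 17, 29, Tai), (37, 17, 17, 29, Vic), (37, 17, 2, 17, Tai), (37, 17, 2, 17, Vic)}.
Projecting to sid, qty, cost (2 duplicate(s) eliminated): {(15, 17, 17), (15, 17, 2), (36, 17, 17), (36, 17, 2), (37, 17, 17), (37, 17, 2)}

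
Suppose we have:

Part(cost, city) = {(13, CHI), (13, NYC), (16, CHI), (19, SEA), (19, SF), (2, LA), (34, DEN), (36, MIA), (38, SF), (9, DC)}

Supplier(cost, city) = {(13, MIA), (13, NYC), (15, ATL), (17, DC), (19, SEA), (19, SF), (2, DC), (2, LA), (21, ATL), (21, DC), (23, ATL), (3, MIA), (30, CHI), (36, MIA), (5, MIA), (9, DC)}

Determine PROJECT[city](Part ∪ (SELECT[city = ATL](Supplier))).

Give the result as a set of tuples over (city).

σ[city = ATL]: keep tuples satisfying city = ATL → {(15, ATL), (21, ATL), (23, ATL)}
Set union of the two operands is {(13, CHI), (13, NYC), (15, ATL), (16, CHI), (19, SEA), (19, SF), (2, LA), (21, ATL), (23, ATL), (34, DEN), (36, MIA), (38, SF), (9, DC)}.
π[city]: project onto (city) (4 duplicate(s) eliminated) → {ATL, CHI, DC, DEN, LA, MIA, NYC, SEA, SF}

{ATL, CHI, DC, DEN, LA, MIA, NYC, SEA, SF}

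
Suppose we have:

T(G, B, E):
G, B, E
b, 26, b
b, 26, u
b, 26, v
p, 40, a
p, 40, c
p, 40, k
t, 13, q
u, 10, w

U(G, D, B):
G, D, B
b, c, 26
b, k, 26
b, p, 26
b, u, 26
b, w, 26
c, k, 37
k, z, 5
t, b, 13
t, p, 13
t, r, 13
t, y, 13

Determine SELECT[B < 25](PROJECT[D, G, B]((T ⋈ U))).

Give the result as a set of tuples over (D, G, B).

Natural join on G, B: {(b, 26, b, c), (b, 26, b, k), (b, 26, b, p), (b, 26, b, u), (b, 26, b, w), (b, 26, u, c), (b, 26, u, k), (b, 26, u, p), (b, 26, u, u), (b, 26, u, w), (b, 26, v, c), (b, 26, v, k), (b, 26, v, p), (b, 26, v, u), (b, 26, v, w), (t, 13, q, b), (t, 13, q, p), (t, 13, q, r), (t, 13, q, y)}
π_{D, G, B} gives {(b, t, 13), (c, b, 26), (k, b, 26), (p, b, 26), (p, t, 13), (r, t, 13), (u, b, 26), (w, b, 26), (y, t, 13)} (10 duplicate(s) eliminated).
Filtering on B < 25 leaves {(b, t, 13), (p, t, 13), (r, t, 13), (y, t, 13)}.

{(b, t, 13), (p, t, 13), (r, t, 13), (y, t, 13)}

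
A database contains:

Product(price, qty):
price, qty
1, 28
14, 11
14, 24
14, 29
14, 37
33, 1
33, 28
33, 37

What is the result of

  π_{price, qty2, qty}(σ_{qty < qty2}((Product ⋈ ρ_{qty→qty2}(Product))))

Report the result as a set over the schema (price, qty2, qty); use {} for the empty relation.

{(14, 24, 11), (14, 29, 11), (14, 29, 24), (14, 37, 11), (14, 37, 24), (14, 37, 29), (33, 28, 1), (33, 37, 1), (33, 37, 28)}

ρ[qty→qty2]: schema becomes (price, qty2); tuples unchanged.
Product ⋈ ρ_{qty→qty2}(Product) (natural join on price): {(1, 28, 28), (14, 11, 11), (14, 11, 24), (14, 11, 29), (14, 11, 37), (14, 24, 11), (14, 24, 24), (14, 24, 29), (14, 24, 37), (14, 29, 11), (14, 29, 24), (14, 29, 29), (14, 29, 37), (14, 37, 11), (14, 37, 24), (14, 37, 29), (14, 37, 37), (33, 1, 1), (33, 1, 28), (33, 1, 37), (33, 28, 1), (33, 28, 28), (33, 28, 37), (33, 37, 1), (33, 37, 28), (33, 37, 37)}
Apply σ_{qty < qty2}; surviving tuples: {(14, 11, 24), (14, 11, 29), (14, 11, 37), (14, 24, 29), (14, 24, 37), (14, 29, 37), (33, 1, 28), (33, 1, 37), (33, 28, 37)}
Projecting to price, qty2, qty: {(14, 24, 11), (14, 29, 11), (14, 29, 24), (14, 37, 11), (14, 37, 24), (14, 37, 29), (33, 28, 1), (33, 37, 1), (33, 37, 28)}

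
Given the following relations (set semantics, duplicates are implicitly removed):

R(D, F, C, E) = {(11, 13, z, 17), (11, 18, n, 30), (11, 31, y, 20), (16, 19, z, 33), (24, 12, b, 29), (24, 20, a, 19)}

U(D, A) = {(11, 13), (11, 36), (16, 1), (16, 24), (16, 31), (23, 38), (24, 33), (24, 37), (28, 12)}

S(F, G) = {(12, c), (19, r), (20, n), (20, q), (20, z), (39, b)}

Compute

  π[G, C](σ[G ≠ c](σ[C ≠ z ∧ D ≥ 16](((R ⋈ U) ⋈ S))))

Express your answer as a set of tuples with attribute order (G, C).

{(n, a), (q, a), (z, a)}

Natural join on D: {(11, 13, z, 17, 13), (11, 13, z, 17, 36), (11, 18, n, 30, 13), (11, 18, n, 30, 36), (11, 31, y, 20, 13), (11, 31, y, 20, 36), (16, 19, z, 33, 1), (16, 19, z, 33, 24), (16, 19, z, 33, 31), (24, 12, b, 29, 33), (24, 12, b, 29, 37), (24, 20, a, 19, 33), (24, 20, a, 19, 37)}
Natural join on F: {(16, 19, z, 33, 1, r), (16, 19, z, 33, 24, r), (16, 19, z, 33, 31, r), (24, 12, b, 29, 33, c), (24, 12, b, 29, 37, c), (24, 20, a, 19, 33, n), (24, 20, a, 19, 33, q), (24, 20, a, 19, 33, z), (24, 20, a, 19, 37, n), (24, 20, a, 19, 37, q), (24, 20, a, 19, 37, z)}
σ[C ≠ z ∧ D ≥ 16]: keep tuples satisfying C ≠ z ∧ D ≥ 16 → {(24, 12, b, 29, 33, c), (24, 12, b, 29, 37, c), (24, 20, a, 19, 33, n), (24, 20, a, 19, 33, q), (24, 20, a, 19, 33, z), (24, 20, a, 19, 37, n), (24, 20, a, 19, 37, q), (24, 20, a, 19, 37, z)}
σ[G ≠ c]: keep tuples satisfying G ≠ c → {(24, 20, a, 19, 33, n), (24, 20, a, 19, 33, q), (24, 20, a, 19, 33, z), (24, 20, a, 19, 37, n), (24, 20, a, 19, 37, q), (24, 20, a, 19, 37, z)}
π[G, C]: project onto (G, C) (3 duplicate(s) eliminated) → {(n, a), (q, a), (z, a)}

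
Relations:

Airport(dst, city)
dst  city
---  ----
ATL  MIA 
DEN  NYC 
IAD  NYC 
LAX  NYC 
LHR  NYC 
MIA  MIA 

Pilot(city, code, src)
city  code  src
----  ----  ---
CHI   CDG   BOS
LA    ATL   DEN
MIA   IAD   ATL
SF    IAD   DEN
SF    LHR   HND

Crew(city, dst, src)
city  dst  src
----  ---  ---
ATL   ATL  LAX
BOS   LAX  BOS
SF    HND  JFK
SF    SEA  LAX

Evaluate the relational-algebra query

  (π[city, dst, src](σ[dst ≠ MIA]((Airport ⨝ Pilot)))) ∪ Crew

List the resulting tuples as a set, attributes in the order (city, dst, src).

Joining Airport and Pilot on city yields {(ATL, MIA, IAD, ATL), (MIA, MIA, IAD, ATL)}.
Apply σ_{dst ≠ MIA}; surviving tuples: {(ATL, MIA, IAD, ATL)}
π[city, dst, src]: project onto (city, dst, src) → {(MIA, ATL, ATL)}
Set union of the two operands is {(ATL, ATL, LAX), (BOS, LAX, BOS), (MIA, ATL, ATL), (SF, HND, JFK), (SF, SEA, LAX)}.

{(ATL, ATL, LAX), (BOS, LAX, BOS), (MIA, ATL, ATL), (SF, HND, JFK), (SF, SEA, LAX)}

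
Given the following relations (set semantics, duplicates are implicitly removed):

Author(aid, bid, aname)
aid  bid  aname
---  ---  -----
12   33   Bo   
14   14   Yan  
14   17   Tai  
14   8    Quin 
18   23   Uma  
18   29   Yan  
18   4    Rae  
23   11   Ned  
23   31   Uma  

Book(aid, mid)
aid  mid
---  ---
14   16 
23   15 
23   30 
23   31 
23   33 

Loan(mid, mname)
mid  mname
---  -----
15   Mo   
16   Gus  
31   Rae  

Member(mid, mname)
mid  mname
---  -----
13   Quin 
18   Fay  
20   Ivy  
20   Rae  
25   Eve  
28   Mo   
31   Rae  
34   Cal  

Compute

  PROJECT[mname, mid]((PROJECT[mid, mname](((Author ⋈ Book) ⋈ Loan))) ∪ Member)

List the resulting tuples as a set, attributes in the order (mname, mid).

Author ⋈ Book (natural join on aid): {(14, 14, Yan, 16), (14, 17, Tai, 16), (14, 8, Quin, 16), (23, 11, Ned, 15), (23, 11, Ned, 30), (23, 11, Ned, 31), (23, 11, Ned, 33), (23, 31, Uma, 15), (23, 31, Uma, 30), (23, 31, Uma, 31), (23, 31, Uma, 33)}
(Author ⋈ Book) ⋈ Loan (natural join on mid): {(14, 14, Yan, 16, Gus), (14, 17, Tai, 16, Gus), (14, 8, Quin, 16, Gus), (23, 11, Ned, 15, Mo), (23, 11, Ned, 31, Rae), (23, 31, Uma, 15, Mo), (23, 31, Uma, 31, Rae)}
Projecting to mid, mname (4 duplicate(s) eliminated): {(15, Mo), (16, Gus), (31, Rae)}
Union: {(15, Mo), (16, Gus), (31, Rae)} with {(13, Quin), (18, Fay), (20, Ivy), (20, Rae), (25, Eve), (28, Mo), (31, Rae), (34, Cal)} → {(13, Quin), (15, Mo), (16, Gus), (18, Fay), (20, Ivy), (20, Rae), (25, Eve), (28, Mo), (31, Rae), (34, Cal)}
Projecting to mname, mid: {(Cal, 34), (Eve, 25), (Fay, 18), (Gus, 16), (Ivy, 20), (Mo, 15), (Mo, 28), (Quin, 13), (Rae, 20), (Rae, 31)}

{(Cal, 34), (Eve, 25), (Fay, 18), (Gus, 16), (Ivy, 20), (Mo, 15), (Mo, 28), (Quin, 13), (Rae, 20), (Rae, 31)}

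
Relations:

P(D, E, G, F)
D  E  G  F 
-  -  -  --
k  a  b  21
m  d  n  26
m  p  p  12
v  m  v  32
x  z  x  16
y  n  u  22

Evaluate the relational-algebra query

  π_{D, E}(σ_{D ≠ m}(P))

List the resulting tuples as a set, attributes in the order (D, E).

{(k, a), (v, m), (x, z), (y, n)}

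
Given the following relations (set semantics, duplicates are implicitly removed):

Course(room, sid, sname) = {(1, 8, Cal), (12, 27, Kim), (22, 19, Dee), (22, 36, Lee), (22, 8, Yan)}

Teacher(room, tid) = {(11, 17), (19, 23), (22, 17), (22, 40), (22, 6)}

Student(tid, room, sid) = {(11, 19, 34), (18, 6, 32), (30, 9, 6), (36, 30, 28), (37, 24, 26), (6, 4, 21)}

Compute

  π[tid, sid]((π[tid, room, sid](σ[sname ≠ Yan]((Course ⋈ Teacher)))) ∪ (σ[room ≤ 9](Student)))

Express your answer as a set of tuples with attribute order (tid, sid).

{(17, 19), (17, 36), (18, 32), (30, 6), (40, 19), (40, 36), (6, 19), (6, 21), (6, 36)}

Joining Course and Teacher on room yields {(22, 19, Dee, 17), (22, 19, Dee, 40), (22, 19, Dee, 6), (22, 36, Lee, 17), (22, 36, Lee, 40), (22, 36, Lee, 6), (22, 8, Yan, 17), (22, 8, Yan, 40), (22, 8, Yan, 6)}.
Filtering on sname ≠ Yan leaves {(22, 19, Dee, 17), (22, 19, Dee, 40), (22, 19, Dee, 6), (22, 36, Lee, 17), (22, 36, Lee, 40), (22, 36, Lee, 6)}.
Projecting to tid, room, sid: {(17, 22, 19), (17, 22, 36), (40, 22, 19), (40, 22, 36), (6, 22, 19), (6, 22, 36)}
Filtering on room ≤ 9 leaves {(18, 6, 32), (30, 9, 6), (6, 4, 21)}.
Union: {(17, 22, 19), (17, 22, 36), (40, 22, 19), (40, 22, 36), (6, 22, 19), (6, 22, 36)} with {(18, 6, 32), (30, 9, 6), (6, 4, 21)} → {(17, 22, 19), (17, 22, 36), (18, 6, 32), (30, 9, 6), (40, 22, 19), (40, 22, 36), (6, 22, 19), (6, 22, 36), (6, 4, 21)}
Projecting to tid, sid: {(17, 19), (17, 36), (18, 32), (30, 6), (40, 19), (40, 36), (6, 19), (6, 21), (6, 36)}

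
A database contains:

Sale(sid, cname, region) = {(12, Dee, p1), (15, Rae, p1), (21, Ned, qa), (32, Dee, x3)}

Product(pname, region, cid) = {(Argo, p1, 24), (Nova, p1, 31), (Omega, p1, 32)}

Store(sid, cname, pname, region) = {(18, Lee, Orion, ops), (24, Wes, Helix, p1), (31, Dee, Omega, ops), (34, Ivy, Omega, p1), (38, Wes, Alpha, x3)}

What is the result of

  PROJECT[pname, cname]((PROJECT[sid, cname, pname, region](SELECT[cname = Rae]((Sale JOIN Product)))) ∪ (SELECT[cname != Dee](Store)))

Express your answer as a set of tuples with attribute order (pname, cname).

Natural join on region: {(12, Dee, p1, Argo, 24), (12, Dee, p1, Nova, 31), (12, Dee, p1, Omega, 32), (15, Rae, p1, Argo, 24), (15, Rae, p1, Nova, 31), (15, Rae, p1, Omega, 32)}
Selection cname = Rae: {(15, Rae, p1, Argo, 24), (15, Rae, p1, Nova, 31), (15, Rae, p1, Omega, 32)}
Projecting to sid, cname, pname, region: {(15, Rae, Argo, p1), (15, Rae, Nova, p1), (15, Rae, Omega, p1)}
Selection cname != Dee: {(18, Lee, Orion, ops), (24, Wes, Helix, p1), (34, Ivy, Omega, p1), (38, Wes, Alpha, x3)}
Taking the union: {(15, Rae, Argo, p1), (15, Rae, Nova, p1), (15, Rae, Omega, p1), (18, Lee, Orion, ops), (24, Wes, Helix, p1), (34, Ivy, Omega, p1), (38, Wes, Alpha, x3)}
Projecting to pname, cname: {(Alpha, Wes), (Argo, Rae), (Helix, Wes), (Nova, Rae), (Omega, Ivy), (Omega, Rae), (Orion, Lee)}

{(Alpha, Wes), (Argo, Rae), (Helix, Wes), (Nova, Rae), (Omega, Ivy), (Omega, Rae), (Orion, Lee)}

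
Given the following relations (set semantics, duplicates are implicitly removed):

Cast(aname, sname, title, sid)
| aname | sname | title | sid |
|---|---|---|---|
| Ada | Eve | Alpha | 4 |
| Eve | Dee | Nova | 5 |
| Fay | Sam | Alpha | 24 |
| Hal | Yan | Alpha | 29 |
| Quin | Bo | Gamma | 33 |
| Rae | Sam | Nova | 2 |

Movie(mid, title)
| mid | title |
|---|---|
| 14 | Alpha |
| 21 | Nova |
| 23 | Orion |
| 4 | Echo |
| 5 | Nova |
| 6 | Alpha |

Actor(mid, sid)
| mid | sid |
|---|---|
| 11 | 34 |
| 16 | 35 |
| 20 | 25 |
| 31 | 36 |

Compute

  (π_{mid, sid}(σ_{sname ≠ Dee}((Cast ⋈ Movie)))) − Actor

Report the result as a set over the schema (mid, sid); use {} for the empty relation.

Joining Cast and Movie on title yields {(Ada, Eve, Alpha, 4, 14), (Ada, Eve, Alpha, 4, 6), (Eve, Dee, Nova, 5, 21), (Eve, Dee, Nova, 5, 5), (Fay, Sam, Alpha, 24, 14), (Fay, Sam, Alpha, 24, 6), (Hal, Yan, Alpha, 29, 14), (Hal, Yan, Alpha, 29, 6), (Rae, Sam, Nova, 2, 21), (Rae, Sam, Nova, 2, 5)}.
σ[sname ≠ Dee]: keep tuples satisfying sname ≠ Dee → {(Ada, Eve, Alpha, 4, 14), (Ada, Eve, Alpha, 4, 6), (Fay, Sam, Alpha, 24, 14), (Fay, Sam, Alpha, 24, 6), (Hal, Yan, Alpha, 29, 14), (Hal, Yan, Alpha, 29, 6), (Rae, Sam, Nova, 2, 21), (Rae, Sam, Nova, 2, 5)}
π_{mid, sid} gives {(14, 24), (14, 29), (14, 4), (21, 2), (5, 2), (6, 24), (6, 29), (6, 4)}.
Taking the difference: {(14, 24), (14, 29), (14, 4), (21, 2), (5, 2), (6, 24), (6, 29), (6, 4)}

{(14, 24), (14, 29), (14, 4), (21, 2), (5, 2), (6, 24), (6, 29), (6, 4)}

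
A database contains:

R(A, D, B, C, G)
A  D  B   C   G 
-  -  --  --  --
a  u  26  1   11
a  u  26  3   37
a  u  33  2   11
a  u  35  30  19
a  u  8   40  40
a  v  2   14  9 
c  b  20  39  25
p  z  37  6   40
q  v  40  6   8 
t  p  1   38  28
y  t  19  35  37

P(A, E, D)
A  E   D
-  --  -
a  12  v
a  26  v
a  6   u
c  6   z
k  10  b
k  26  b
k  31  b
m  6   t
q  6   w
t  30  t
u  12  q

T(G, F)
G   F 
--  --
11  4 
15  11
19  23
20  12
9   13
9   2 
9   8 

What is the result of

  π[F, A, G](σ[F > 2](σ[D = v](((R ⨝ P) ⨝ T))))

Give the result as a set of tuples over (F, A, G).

R ⋈ P (natural join on A, D): {(a, u, 26, 1, 11, 6), (a, u, 26, 3, 37, 6), (a, u, 33, 2, 11, 6), (a, u, 35, 30, 19, 6), (a, u, 8, 40, 40, 6), (a, v, 2, 14, 9, 12), (a, v, 2, 14, 9, 26)}
(R ⨝ P) ⋈ T (natural join on G): {(a, u, 26, 1, 11, 6, 4), (a, u, 33, 2, 11, 6, 4), (a, u, 35, 30, 19, 6, 23), (a, v, 2, 14, 9, 12, 13), (a, v, 2, 14, 9, 12, 2), (a, v, 2, 14, 9, 12, 8), (a, v, 2, 14, 9, 26, 13), (a, v, 2, 14, 9, 26, 2), (a, v, 2, 14, 9, 26, 8)}
σ[D = v]: keep tuples satisfying D = v → {(a, v, 2, 14, 9, 12, 13), (a, v, 2, 14, 9, 12, 2), (a, v, 2, 14, 9, 12, 8), (a, v, 2, 14, 9, 26, 13), (a, v, 2, 14, 9, 26, 2), (a, v, 2, 14, 9, 26, 8)}
σ[F > 2]: keep tuples satisfying F > 2 → {(a, v, 2, 14, 9, 12, 13), (a, v, 2, 14, 9, 12, 8), (a, v, 2, 14, 9, 26, 13), (a, v, 2, 14, 9, 26, 8)}
π[F, A, G]: project onto (F, A, G) (2 duplicate(s) eliminated) → {(13, a, 9), (8, a, 9)}

{(13, a, 9), (8, a, 9)}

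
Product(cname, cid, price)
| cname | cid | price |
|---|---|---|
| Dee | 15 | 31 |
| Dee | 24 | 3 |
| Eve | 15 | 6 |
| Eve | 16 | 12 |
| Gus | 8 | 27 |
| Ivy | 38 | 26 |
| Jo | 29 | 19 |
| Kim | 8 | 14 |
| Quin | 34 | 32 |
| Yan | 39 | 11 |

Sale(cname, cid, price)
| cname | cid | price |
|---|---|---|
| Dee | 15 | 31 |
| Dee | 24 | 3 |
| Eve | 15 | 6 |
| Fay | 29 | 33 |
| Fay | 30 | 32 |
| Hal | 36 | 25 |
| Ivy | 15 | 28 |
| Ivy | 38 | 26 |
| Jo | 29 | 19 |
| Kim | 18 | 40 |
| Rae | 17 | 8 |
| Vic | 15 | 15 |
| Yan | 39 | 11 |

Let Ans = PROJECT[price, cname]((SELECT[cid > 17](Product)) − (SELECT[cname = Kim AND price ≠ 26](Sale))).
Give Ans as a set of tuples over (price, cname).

{(11, Yan), (19, Jo), (26, Ivy), (3, Dee), (32, Quin)}

Filtering on cid > 17 leaves {(Dee, 24, 3), (Ivy, 38, 26), (Jo, 29, 19), (Quin, 34, 32), (Yan, 39, 11)}.
Filtering on cname = Kim AND price ≠ 26 leaves {(Kim, 18, 40)}.
Difference: {(Dee, 24, 3), (Ivy, 38, 26), (Jo, 29, 19), (Quin, 34, 32), (Yan, 39, 11)} with {(Kim, 18, 40)} → {(Dee, 24, 3), (Ivy, 38, 26), (Jo, 29, 19), (Quin, 34, 32), (Yan, 39, 11)}
π_{price, cname} gives {(11, Yan), (19, Jo), (26, Ivy), (3, Dee), (32, Quin)}.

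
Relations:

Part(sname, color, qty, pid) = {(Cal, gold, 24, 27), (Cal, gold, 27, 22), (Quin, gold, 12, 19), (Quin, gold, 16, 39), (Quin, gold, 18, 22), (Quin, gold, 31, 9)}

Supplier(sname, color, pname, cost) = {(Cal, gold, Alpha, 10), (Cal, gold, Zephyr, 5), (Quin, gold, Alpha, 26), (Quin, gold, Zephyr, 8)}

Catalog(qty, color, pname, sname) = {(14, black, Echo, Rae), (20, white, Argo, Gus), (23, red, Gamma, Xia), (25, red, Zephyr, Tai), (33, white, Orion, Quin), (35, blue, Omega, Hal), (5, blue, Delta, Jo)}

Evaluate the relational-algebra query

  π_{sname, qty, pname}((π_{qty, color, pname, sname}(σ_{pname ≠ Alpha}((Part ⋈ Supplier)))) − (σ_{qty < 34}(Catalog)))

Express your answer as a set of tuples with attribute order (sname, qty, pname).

Natural join on sname, color: {(Cal, gold, 24, 27, Alpha, 10), (Cal, gold, 24, 27, Zephyr, 5), (Cal, gold, 27, 22, Alpha, 10), (Cal, gold, 27, 22, Zephyr, 5), (Quin, gold, 12, 19, Alpha, 26), (Quin, gold, 12, 19, Zephyr, 8), (Quin, gold, 16, 39, Alpha, 26), (Quin, gold, 16, 39, Zephyr, 8), (Quin, gold, 18, 22, Alpha, 26), (Quin, gold, 18, 22, Zephyr, 8), (Quin, gold, 31, 9, Alpha, 26), (Quin, gold, 31, 9, Zephyr, 8)}
σ[pname ≠ Alpha]: keep tuples satisfying pname ≠ Alpha → {(Cal, gold, 24, 27, Zephyr, 5), (Cal, gold, 27, 22, Zephyr, 5), (Quin, gold, 12, 19, Zephyr, 8), (Quin, gold, 16, 39, Zephyr, 8), (Quin, gold, 18, 22, Zephyr, 8), (Quin, gold, 31, 9, Zephyr, 8)}
Projecting to qty, color, pname, sname: {(12, gold, Zephyr, Quin), (16, gold, Zephyr, Quin), (18, gold, Zephyr, Quin), (24, gold, Zephyr, Cal), (27, gold, Zephyr, Cal), (31, gold, Zephyr, Quin)}
σ[qty < 34]: keep tuples satisfying qty < 34 → {(14, black, Echo, Rae), (20, white, Argo, Gus), (23, red, Gamma, Xia), (25, red, Zephyr, Tai), (33, white, Orion, Quin), (5, blue, Delta, Jo)}
Taking the difference: {(12, gold, Zephyr, Quin), (16, gold, Zephyr, Quin), (18, gold, Zephyr, Quin), (24, gold, Zephyr, Cal), (27, gold, Zephyr, Cal), (31, gold, Zephyr, Quin)}
Projecting to sname, qty, pname: {(Cal, 24, Zephyr), (Cal, 27, Zephyr), (Quin, 12, Zephyr), (Quin, 16, Zephyr), (Quin, 18, Zephyr), (Quin, 31, Zephyr)}

{(Cal, 24, Zephyr), (Cal, 27, Zephyr), (Quin, 12, Zephyr), (Quin, 16, Zephyr), (Quin, 18, Zephyr), (Quin, 31, Zephyr)}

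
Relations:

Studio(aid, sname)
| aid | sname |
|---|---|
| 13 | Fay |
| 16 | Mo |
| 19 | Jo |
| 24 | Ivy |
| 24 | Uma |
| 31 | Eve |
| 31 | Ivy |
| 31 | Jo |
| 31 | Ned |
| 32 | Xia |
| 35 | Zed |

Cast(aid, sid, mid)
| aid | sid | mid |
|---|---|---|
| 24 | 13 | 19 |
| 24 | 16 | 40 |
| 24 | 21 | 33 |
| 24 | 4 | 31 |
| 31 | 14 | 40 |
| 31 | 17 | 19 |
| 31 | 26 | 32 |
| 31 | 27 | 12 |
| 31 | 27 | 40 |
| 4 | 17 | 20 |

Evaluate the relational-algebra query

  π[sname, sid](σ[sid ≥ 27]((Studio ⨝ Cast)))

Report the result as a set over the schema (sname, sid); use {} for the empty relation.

{(Eve, 27), (Ivy, 27), (Jo, 27), (Ned, 27)}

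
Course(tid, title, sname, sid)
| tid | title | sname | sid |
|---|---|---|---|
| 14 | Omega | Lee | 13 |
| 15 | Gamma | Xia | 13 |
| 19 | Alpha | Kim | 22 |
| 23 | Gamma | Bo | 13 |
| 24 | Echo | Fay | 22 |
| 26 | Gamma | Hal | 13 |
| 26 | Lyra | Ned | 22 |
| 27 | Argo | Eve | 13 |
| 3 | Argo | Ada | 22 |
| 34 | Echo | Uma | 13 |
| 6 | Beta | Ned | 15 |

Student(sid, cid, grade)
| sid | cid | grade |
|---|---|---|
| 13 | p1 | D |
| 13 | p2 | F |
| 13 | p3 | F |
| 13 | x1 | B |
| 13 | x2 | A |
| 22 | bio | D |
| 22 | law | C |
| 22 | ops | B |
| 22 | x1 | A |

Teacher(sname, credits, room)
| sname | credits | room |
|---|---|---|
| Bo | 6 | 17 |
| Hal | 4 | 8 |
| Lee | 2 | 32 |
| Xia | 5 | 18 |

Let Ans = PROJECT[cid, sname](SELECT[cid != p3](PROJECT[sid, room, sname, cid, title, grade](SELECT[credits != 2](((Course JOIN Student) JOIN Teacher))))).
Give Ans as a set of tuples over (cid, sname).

{(p1, Bo), (p1, Hal), (p1, Xia), (p2, Bo), (p2, Hal), (p2, Xia), (x1, Bo), (x1, Hal), (x1, Xia), (x2, Bo), (x2, Hal), (x2, Xia)}

Natural join on sid: {(14, Omega, Lee, 13, p1, D), (14, Omega, Lee, 13, p2, F), (14, Omega, Lee, 13, p3, F), (14, Omega, Lee, 13, x1, B), (14, Omega, Lee, 13, x2, A), (15, Gamma, Xia, 13, p1, D), (15, Gamma, Xia, 13, p2, F), (15, Gamma, Xia, 13, p3, F), (15, Gamma, Xia, 13, x1, B), (15, Gamma, Xia, 13, x2, A), (19, Alpha, Kim, 22, bio, D), (19, Alpha, Kim, 22, law, C), (19, Alpha, Kim, 22, ops, B), (19, Alpha, Kim, 22, x1, A), (23, Gamma, Bo, 13, p1, D), (23, Gamma, Bo, 13, p2, F), (23, Gamma, Bo, 13, p3, F), (23, Gamma, Bo, 13, x1, B), (23, Gamma, Bo, 13, x2, A), (24, Echo, Fay, 22, bio, D), (24, Echo, Fay, 22, law, C), (24, Echo, Fay, 22, ops, B), (24, Echo, Fay, 22, x1, A), (26, Gamma, Hal, 13, p1, D), (26, Gamma, Hal, 13, p2, F), (26, Gamma, Hal, 13, p3, F), (26, Gamma, Hal, 13, x1, B), (26, Gamma, Hal, 13, x2, A), (26, Lyra, Ned, 22, bio, D), (26, Lyra, Ned, 22, law, C), (26, Lyra, Ned, 22, ops, B), (26, Lyra, Ned, 22, x1, A), (27, Argo, Eve, 13, p1, D), (27, Argo, Eve, 13, p2, F), (27, Argo, Eve, 13, p3, F), (27, Argo, Eve, 13, x1, B), (27, Argo, Eve, 13, x2, A), (3, Argo, Ada, 22, bio, D), (3, Argo, Ada, 22, law, C), (3, Argo, Ada, 22, ops, B), (3, Argo, Ada, 22, x1, A), (34, Echo, Uma, 13, p1, D), (34, Echo, Uma, 13, p2, F), (34, Echo, Uma, 13, p3, F), (34, Echo, Uma, 13, x1, B), (34, Echo, Uma, 13, x2, A)}
Natural join on sname: {(14, Omega, Lee, 13, p1, D, 2, 32), (14, Omega, Lee, 13, p2, F, 2, 32), (14, Omega, Lee, 13, p3, F, 2, 32), (14, Omega, Lee, 13, x1, B, 2, 32), (14, Omega, Lee, 13, x2, A, 2, 32), (15, Gamma, Xia, 13, p1, D, 5, 18), (15, Gamma, Xia, 13, p2, F, 5, 18), (15, Gamma, Xia, 13, p3, F, 5, 18), (15, Gamma, Xia, 13, x1, B, 5, 18), (15, Gamma, Xia, 13, x2, A, 5, 18), (23, Gamma, Bo, 13, p1, D, 6, 17), (23, Gamma, Bo, 13, p2, F, 6, 17), (23, Gamma, Bo, 13, p3, F, 6, 17), (23, Gamma, Bo, 13, x1, B, 6, 17), (23, Gamma, Bo, 13, x2, A, 6, 17), (26, Gamma, Hal, 13, p1, D, 4, 8), (26, Gamma, Hal, 13, p2, F, 4, 8), (26, Gamma, Hal, 13, p3, F, 4, 8), (26, Gamma, Hal, 13, x1, B, 4, 8), (26, Gamma, Hal, 13, x2, A, 4, 8)}
Apply σ_{credits != 2}; surviving tuples: {(15, Gamma, Xia, 13, p1, D, 5, 18), (15, Gamma, Xia, 13, p2, F, 5, 18), (15, Gamma, Xia, 13, p3, F, 5, 18), (15, Gamma, Xia, 13, x1, B, 5, 18), (15, Gamma, Xia, 13, x2, A, 5, 18), (23, Gamma, Bo, 13, p1, D, 6, 17), (23, Gamma, Bo, 13, p2, F, 6, 17), (23, Gamma, Bo, 13, p3, F, 6, 17), (23, Gamma, Bo, 13, x1, B, 6, 17), (23, Gamma, Bo, 13, x2, A, 6, 17), (26, Gamma, Hal, 13, p1, D, 4, 8), (26, Gamma, Hal, 13, p2, F, 4, 8), (26, Gamma, Hal, 13, p3, F, 4, 8), (26, Gamma, Hal, 13, x1, B, 4, 8), (26, Gamma, Hal, 13, x2, A, 4, 8)}
Projecting to sid, room, sname, cid, title, grade: {(13, 17, Bo, p1, Gamma, D), (13, 17, Bo, p2, Gamma, F), (13, 17, Bo, p3, Gamma, F), (13, 17, Bo, x1, Gamma, B), (13, 17, Bo, x2, Gamma, A), (13, 18, Xia, p1, Gamma, D), (13, 18, Xia, p2, Gamma, F), (13, 18, Xia, p3, Gamma, F), (13, 18, Xia, x1, Gamma, B), (13, 18, Xia, x2, Gamma, A), (13, 8, Hal, p1, Gamma, D), (13, 8, Hal, p2, Gamma, F), (13, 8, Hal, p3, Gamma, F), (13, 8, Hal, x1, Gamma, B), (13, 8, Hal, x2, Gamma, A)}
Apply σ_{cid != p3}; surviving tuples: {(13, 17, Bo, p1, Gamma, D), (13, 17, Bo, p2, Gamma, F), (13, 17, Bo, x1, Gamma, B), (13, 17, Bo, x2, Gamma, A), (13, 18, Xia, p1, Gamma, D), (13, 18, Xia, p2, Gamma, F), (13, 18, Xia, x1, Gamma, B), (13, 18, Xia, x2, Gamma, A), (13, 8, Hal, p1, Gamma, D), (13, 8, Hal, p2, Gamma, F), (13, 8, Hal, x1, Gamma, B), (13, 8, Hal, x2, Gamma, A)}
Projecting to cid, sname: {(p1, Bo), (p1, Hal), (p1, Xia), (p2, Bo), (p2, Hal), (p2, Xia), (x1, Bo), (x1, Hal), (x1, Xia), (x2, Bo), (x2, Hal), (x2, Xia)}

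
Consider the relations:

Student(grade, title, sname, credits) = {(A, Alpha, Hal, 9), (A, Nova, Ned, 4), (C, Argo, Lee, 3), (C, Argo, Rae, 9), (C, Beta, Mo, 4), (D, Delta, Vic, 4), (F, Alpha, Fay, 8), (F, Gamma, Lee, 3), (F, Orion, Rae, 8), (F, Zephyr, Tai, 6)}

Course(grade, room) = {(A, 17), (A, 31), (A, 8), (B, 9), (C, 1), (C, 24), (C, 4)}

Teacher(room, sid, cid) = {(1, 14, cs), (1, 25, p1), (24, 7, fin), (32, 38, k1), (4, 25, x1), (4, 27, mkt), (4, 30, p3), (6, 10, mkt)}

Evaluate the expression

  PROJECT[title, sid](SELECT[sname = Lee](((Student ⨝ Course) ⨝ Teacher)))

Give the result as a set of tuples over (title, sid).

Joining Student and Course on grade yields {(A, Alpha, Hal, 9, 17), (A, Alpha, Hal, 9, 31), (A, Alpha, Hal, 9, 8), (A, Nova, Ned, 4, 17), (A, Nova, Ned, 4, 31), (A, Nova, Ned, 4, 8), (C, Argo, Lee, 3, 1), (C, Argo, Lee, 3, 24), (C, Argo, Lee, 3, 4), (C, Argo, Rae, 9, 1), (C, Argo, Rae, 9, 24), (C, Argo, Rae, 9, 4), (C, Beta, Mo, 4, 1), (C, Beta, Mo, 4, 24), (C, Beta, Mo, 4, 4)}.
Joining (Student ⨝ Course) and Teacher on room yields {(C, Argo, Lee, 3, 1, 14, cs), (C, Argo, Lee, 3, 1, 25, p1), (C, Argo, Lee, 3, 24, 7, fin), (C, Argo, Lee, 3, 4, 25, x1), (C, Argo, Lee, 3, 4, 27, mkt), (C, Argo, Lee, 3, 4, 30, p3), (C, Argo, Rae, 9, 1, 14, cs), (C, Argo, Rae, 9, 1, 25, p1), (C, Argo, Rae, 9, 24, 7, fin), (C, Argo, Rae, 9, 4, 25, x1), (C, Argo, Rae, 9, 4, 27, mkt), (C, Argo, Rae, 9, 4, 30, p3), (C, Beta, Mo, 4, 1, 14, cs), (C, Beta, Mo, 4, 1, 25, p1), (C, Beta, Mo, 4, 24, 7, fin), (C, Beta, Mo, 4, 4, 25, x1), (C, Beta, Mo, 4, 4, 27, mkt), (C, Beta, Mo, 4, 4, 30, p3)}.
Apply σ_{sname = Lee}; surviving tuples: {(C, Argo, Lee, 3, 1, 14, cs), (C, Argo, Lee, 3, 1, 25, p1), (C, Argo, Lee, 3, 24, 7, fin), (C, Argo, Lee, 3, 4, 25, x1), (C, Argo, Lee, 3, 4, 27, mkt), (C, Argo, Lee, 3, 4, 30, p3)}
Keep only column(s) title, sid (1 duplicate(s) eliminated): {(Argo, 14), (Argo, 25), (Argo, 27), (Argo, 30), (Argo, 7)}

{(Argo, 14), (Argo, 25), (Argo, 27), (Argo, 30), (Argo, 7)}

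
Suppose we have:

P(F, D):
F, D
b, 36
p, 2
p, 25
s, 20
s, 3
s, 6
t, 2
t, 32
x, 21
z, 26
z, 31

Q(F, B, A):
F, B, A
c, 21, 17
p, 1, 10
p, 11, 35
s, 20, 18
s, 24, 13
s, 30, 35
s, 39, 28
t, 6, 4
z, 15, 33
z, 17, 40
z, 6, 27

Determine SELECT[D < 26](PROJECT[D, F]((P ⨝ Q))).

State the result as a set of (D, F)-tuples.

Joining P and Q on F yields {(p, 2, 1, 10), (p, 2, 11, 35), (p, 25, 1, 10), (p, 25, 11, 35), (s, 20, 20, 18), (s, 20, 24, 13), (s, 20, 30, 35), (s, 20, 39, 28), (s, 3, 20, 18), (s, 3, 24, 13), (s, 3, 30, 35), (s, 3, 39, 28), (s, 6, 20, 18), (s, 6, 24, 13), (s, 6, 30, 35), (s, 6, 39, 28), (t, 2, 6, 4), (t, 32, 6, 4), (z, 26, 15, 33), (z, 26, 17, 40), (z, 26, 6, 27), (z, 31, 15, 33), (z, 31, 17, 40), (z, 31, 6, 27)}.
π_{D, F} gives {(2, p), (2, t), (20, s), (25, p), (26, z), (3, s), (31, z), (32, t), (6, s)} (15 duplicate(s) eliminated).
σ[D < 26]: keep tuples satisfying D < 26 → {(2, p), (2, t), (20, s), (25, p), (3, s), (6, s)}

{(2, p), (2, t), (20, s), (25, p), (3, s), (6, s)}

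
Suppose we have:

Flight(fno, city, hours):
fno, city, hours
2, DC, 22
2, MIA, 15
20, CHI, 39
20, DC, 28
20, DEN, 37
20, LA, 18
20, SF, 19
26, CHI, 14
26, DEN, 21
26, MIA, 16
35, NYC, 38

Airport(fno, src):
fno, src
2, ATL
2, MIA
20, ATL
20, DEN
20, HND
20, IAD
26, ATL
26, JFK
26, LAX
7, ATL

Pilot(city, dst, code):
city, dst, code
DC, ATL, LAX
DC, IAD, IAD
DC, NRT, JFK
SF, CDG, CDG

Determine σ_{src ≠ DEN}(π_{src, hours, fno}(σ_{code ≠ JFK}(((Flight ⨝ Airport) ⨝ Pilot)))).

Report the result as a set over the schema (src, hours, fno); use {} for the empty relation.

{(ATL, 19, 20), (ATL, 22, 2), (ATL, 28, 20), (HND, 19, 20), (HND, 28, 20), (IAD, 19, 20), (IAD, 28, 20), (MIA, 22, 2)}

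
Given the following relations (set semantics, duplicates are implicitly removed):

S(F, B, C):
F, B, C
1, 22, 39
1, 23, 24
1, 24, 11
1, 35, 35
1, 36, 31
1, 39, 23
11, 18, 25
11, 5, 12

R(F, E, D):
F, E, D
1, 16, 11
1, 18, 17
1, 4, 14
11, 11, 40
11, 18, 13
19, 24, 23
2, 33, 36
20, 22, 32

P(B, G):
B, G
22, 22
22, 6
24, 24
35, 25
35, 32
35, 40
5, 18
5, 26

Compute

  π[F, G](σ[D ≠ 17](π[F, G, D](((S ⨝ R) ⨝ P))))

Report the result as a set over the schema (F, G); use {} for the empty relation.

{(1, 22), (1, 24), (1, 25), (1, 32), (1, 40), (1, 6), (11, 18), (11, 26)}

Joining S and R on F yields {(1, 22, 39, 16, 11), (1, 22, 39, 18, 17), (1, 22, 39, 4, 14), (1, 23, 24, 16, 11), (1, 23, 24, 18, 17), (1, 23, 24, 4, 14), (1, 24, 11, 16, 11), (1, 24, 11, 18, 17), (1, 24, 11, 4, 14), (1, 35, 35, 16, 11), (1, 35, 35, 18, 17), (1, 35, 35, 4, 14), (1, 36, 31, 16, 11), (1, 36, 31, 18, 17), (1, 36, 31, 4, 14), (1, 39, 23, 16, 11), (1, 39, 23, 18, 17), (1, 39, 23, 4, 14), (11, 18, 25, 11, 40), (11, 18, 25, 18, 13), (11, 5, 12, 11, 40), (11, 5, 12, 18, 13)}.
Joining (S ⨝ R) and P on B yields {(1, 22, 39, 16, 11, 22), (1, 22, 39, 16, 11, 6), (1, 22, 39, 18, 17, 22), (1, 22, 39, 18, 17, 6), (1, 22, 39, 4, 14, 22), (1, 22, 39, 4, 14, 6), (1, 24, 11, 16, 11, 24), (1, 24, 11, 18, 17, 24), (1, 24, 11, 4, 14, 24), (1, 35, 35, 16, 11, 25), (1, 35, 35, 16, 11, 32), (1, 35, 35, 16, 11, 40), (1, 35, 35, 18, 17, 25), (1, 35, 35, 18, 17, 32), (1, 35, 35, 18, 17, 40), (1, 35, 35, 4, 14, 25), (1, 35, 35, 4, 14, 32), (1, 35, 35, 4, 14, 40), (11, 5, 12, 11, 40, 18), (11, 5, 12, 11, 40, 26), (11, 5, 12, 18, 13, 18), (11, 5, 12, 18, 13, 26)}.
Projecting to F, G, D: {(1, 22, 11), (1, 22, 14), (1, 22, 17), (1, 24, 11), (1, 24, 14), (1, 24, 17), (1, 25, 11), (1, 25, 14), (1, 25, 17), (1, 32, 11), (1, 32, 14), (1, 32, 17), (1, 40, 11), (1, 40, 14), (1, 40, 17), (1, 6, 11), (1, 6, 14), (1, 6, 17), (11, 18, 13), (11, 18, 40), (11, 26, 13), (11, 26, 40)}
σ[D ≠ 17]: keep tuples satisfying D ≠ 17 → {(1, 22, 11), (1, 22, 14), (1, 24, 11), (1, 24, 14), (1, 25, 11), (1, 25, 14), (1, 32, 11), (1, 32, 14), (1, 40, 11), (1, 40, 14), (1, 6, 11), (1, 6, 14), (11, 18, 13), (11, 18, 40), (11, 26, 13), (11, 26, 40)}
Projecting to F, G (8 duplicate(s) eliminated): {(1, 22), (1, 24), (1, 25), (1, 32), (1, 40), (1, 6), (11, 18), (11, 26)}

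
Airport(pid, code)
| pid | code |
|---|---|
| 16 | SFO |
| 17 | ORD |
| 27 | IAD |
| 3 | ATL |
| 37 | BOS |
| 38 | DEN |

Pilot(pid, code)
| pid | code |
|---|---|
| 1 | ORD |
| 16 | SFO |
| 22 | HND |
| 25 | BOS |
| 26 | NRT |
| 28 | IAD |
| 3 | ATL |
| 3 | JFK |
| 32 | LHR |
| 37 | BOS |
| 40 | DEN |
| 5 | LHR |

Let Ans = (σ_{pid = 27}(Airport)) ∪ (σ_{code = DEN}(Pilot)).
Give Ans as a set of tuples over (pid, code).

{(27, IAD), (40, DEN)}

Selection pid = 27: {(27, IAD)}
Selection code = DEN: {(40, DEN)}
Taking the union: {(27, IAD), (40, DEN)}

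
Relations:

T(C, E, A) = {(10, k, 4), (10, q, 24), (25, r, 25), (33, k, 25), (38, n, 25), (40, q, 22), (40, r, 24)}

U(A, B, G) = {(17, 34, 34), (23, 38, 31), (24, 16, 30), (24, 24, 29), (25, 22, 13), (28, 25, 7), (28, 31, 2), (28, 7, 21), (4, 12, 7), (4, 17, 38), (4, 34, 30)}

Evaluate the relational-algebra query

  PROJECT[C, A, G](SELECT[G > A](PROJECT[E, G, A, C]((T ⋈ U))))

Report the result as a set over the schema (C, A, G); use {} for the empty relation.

{(10, 24, 29), (10, 24, 30), (10, 4, 30), (10, 4, 38), (10, 4, 7), (40, 24, 29), (40, 24, 30)}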